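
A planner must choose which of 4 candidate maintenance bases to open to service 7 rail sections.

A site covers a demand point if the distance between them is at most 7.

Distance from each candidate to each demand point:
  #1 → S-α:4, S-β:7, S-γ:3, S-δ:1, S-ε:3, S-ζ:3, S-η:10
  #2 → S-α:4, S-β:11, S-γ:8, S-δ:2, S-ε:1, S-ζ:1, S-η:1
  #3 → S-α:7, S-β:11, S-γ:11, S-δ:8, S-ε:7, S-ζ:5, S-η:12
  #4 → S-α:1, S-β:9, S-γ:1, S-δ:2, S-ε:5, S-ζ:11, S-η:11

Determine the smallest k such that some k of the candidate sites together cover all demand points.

2

Coverage sets (demand points within 7 of each site):
  #1: {S-α, S-β, S-γ, S-δ, S-ε, S-ζ}
  #2: {S-α, S-δ, S-ε, S-ζ, S-η}
  #3: {S-α, S-ε, S-ζ}
  #4: {S-α, S-γ, S-δ, S-ε}
No single site covers all 7 demand points.
But {#1, #2} covers everything, so the minimum is 2.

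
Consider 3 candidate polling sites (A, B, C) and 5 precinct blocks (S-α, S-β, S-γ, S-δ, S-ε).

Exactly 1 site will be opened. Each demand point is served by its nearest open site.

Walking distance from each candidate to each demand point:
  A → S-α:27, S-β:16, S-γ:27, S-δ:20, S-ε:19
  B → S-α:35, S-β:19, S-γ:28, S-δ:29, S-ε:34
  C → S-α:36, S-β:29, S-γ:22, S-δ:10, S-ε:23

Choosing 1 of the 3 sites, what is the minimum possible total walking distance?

109

Open {A}.
  S-α→A 27, S-β→A 16, S-γ→A 27, S-δ→A 20, S-ε→A 19  ⇒ total 109.
Compare {C}: total 120.
Compare {B}: total 145.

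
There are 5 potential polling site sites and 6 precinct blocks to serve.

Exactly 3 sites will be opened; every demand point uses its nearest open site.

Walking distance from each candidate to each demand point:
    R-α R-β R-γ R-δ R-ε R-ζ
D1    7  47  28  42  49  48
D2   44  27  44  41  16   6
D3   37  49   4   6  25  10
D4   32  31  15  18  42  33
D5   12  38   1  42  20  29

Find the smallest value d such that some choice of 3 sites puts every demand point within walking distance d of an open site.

Open {D1, D2, D3}.
  Farthest demand point is R-β at walking distance 27 (to D2); all others are ≤ 27.
With {D1, D2, D4} the worst case is 27.
With {D2, D3, D5} the worst case is 27.
No size-3 selection achieves below 27.

27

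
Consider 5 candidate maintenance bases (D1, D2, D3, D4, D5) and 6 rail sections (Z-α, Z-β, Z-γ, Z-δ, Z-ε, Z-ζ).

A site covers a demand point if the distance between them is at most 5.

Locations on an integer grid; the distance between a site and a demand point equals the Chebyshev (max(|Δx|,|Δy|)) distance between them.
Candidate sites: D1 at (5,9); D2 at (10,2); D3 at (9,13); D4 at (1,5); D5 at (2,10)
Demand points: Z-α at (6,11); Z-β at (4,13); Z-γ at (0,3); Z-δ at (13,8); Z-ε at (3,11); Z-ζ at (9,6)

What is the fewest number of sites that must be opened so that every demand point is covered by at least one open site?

3

Coverage sets (demand points within 5 of each site):
  D1: {Z-α, Z-β, Z-ε, Z-ζ}
  D2: {Z-ζ}
  D3: {Z-α, Z-β, Z-δ}
  D4: {Z-γ}
  D5: {Z-α, Z-β, Z-ε}
No 2 sites suffice: every size-2 union leaves at least one demand point uncovered.
But {D1, D3, D4} covers everything, so the minimum is 3.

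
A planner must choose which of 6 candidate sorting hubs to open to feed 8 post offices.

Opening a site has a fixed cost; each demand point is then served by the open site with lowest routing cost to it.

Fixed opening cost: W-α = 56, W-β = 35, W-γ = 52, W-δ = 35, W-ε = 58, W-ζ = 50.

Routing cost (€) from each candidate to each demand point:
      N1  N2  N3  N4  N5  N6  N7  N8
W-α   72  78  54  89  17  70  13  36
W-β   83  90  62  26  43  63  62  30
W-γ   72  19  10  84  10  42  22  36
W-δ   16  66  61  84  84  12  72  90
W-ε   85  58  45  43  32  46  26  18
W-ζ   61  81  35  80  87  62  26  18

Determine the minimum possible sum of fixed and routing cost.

267

Open {W-β, W-γ, W-δ}: assign each demand point to its cheapest open site.
  N1→W-δ 16, N2→W-γ 19, N3→W-γ 10, N4→W-β 26, N5→W-γ 10, N6→W-δ 12, N7→W-γ 22, N8→W-β 30
  routing cost 145, fixed 122 → total 267.
Compare {W-γ, W-δ, W-ε}: routing cost 150 + fixed 145 = 295.
Compare {W-γ, W-δ}: routing cost 209 + fixed 87 = 296.
Compare {W-β, W-γ, W-δ, W-ζ}: routing cost 133 + fixed 172 = 305.
All other subsets cost ≥ 295. Minimum total cost: 267.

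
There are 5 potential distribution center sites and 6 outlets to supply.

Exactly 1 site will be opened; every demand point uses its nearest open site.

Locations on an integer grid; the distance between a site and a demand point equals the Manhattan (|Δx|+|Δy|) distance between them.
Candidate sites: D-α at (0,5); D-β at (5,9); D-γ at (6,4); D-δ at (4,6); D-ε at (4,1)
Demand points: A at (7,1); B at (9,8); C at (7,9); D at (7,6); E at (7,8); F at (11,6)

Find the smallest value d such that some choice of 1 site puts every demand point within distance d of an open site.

Open {D-γ}.
  Farthest demand point is B at distance 7 (to D-γ); all others are ≤ 7.
With {D-δ} the worst case is 8.
With {D-β} the worst case is 10.
No size-1 selection achieves below 7.

7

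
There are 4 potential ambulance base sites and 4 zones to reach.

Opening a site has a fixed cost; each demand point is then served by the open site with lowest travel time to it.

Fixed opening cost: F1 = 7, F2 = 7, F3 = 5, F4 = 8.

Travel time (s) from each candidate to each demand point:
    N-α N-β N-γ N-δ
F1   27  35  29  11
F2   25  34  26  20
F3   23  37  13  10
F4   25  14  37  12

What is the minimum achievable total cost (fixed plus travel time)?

73

Open {F3, F4}: assign each demand point to its cheapest open site.
  N-α→F3 23, N-β→F4 14, N-γ→F3 13, N-δ→F3 10
  travel time 60, fixed 13 → total 73.
Compare {F1, F3, F4}: travel time 60 + fixed 20 = 80.
Compare {F2, F3, F4}: travel time 60 + fixed 20 = 80.
Compare {F1, F2, F3, F4}: travel time 60 + fixed 27 = 87.
All other subsets cost ≥ 80. Minimum total cost: 73.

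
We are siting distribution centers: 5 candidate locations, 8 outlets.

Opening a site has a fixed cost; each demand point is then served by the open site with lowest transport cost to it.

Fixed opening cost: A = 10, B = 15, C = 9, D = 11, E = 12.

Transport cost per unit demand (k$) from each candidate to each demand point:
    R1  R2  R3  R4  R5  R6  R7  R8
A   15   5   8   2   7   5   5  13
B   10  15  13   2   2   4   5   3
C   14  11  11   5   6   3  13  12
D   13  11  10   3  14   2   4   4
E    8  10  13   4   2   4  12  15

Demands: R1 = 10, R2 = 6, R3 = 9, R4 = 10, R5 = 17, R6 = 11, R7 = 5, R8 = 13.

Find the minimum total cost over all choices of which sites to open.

Open {A, D, E}: assign each demand point to its cheapest open site.
  R1→E 10×8=80, R2→A 6×5=30, R3→A 9×8=72, R4→A 10×2=20, R5→E 17×2=34, R6→D 11×2=22, R7→D 5×4=20, R8→D 13×4=52
  transport cost 330, fixed 33 → total 363.
Compare {A, B, D, E}: transport cost 317 + fixed 48 = 365.
Compare {A, C, D, E}: transport cost 330 + fixed 42 = 372.
Compare {A, B, D}: transport cost 337 + fixed 36 = 373.
All other subsets cost ≥ 365. Minimum total cost: 363.

363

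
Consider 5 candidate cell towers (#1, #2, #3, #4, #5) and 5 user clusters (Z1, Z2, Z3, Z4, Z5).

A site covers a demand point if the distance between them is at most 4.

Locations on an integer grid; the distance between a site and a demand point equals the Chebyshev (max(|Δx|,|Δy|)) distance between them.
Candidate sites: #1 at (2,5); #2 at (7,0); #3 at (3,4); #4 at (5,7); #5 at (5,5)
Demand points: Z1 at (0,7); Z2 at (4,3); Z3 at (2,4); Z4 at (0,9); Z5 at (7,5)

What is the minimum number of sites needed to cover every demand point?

Coverage sets (demand points within 4 of each site):
  #1: {Z1, Z2, Z3, Z4}
  #2: {Z2}
  #3: {Z1, Z2, Z3, Z5}
  #4: {Z2, Z3, Z5}
  #5: {Z2, Z3, Z5}
No single site covers all 5 demand points.
But {#1, #3} covers everything, so the minimum is 2.

2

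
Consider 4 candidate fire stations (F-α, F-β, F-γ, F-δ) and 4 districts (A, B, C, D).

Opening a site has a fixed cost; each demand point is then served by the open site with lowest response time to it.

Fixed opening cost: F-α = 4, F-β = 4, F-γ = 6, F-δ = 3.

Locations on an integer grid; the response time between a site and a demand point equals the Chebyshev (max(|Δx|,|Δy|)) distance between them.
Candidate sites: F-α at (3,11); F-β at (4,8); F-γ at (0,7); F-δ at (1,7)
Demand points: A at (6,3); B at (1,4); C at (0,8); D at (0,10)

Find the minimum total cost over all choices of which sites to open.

15

Open {F-δ}: assign each demand point to its cheapest open site.
  A→F-δ 5, B→F-δ 3, C→F-δ 1, D→F-δ 3
  response time 12, fixed 3 → total 15.
Compare {F-γ}: response time 13 + fixed 6 = 19.
Compare {F-α, F-δ}: response time 12 + fixed 7 = 19.
Compare {F-β, F-δ}: response time 12 + fixed 7 = 19.
All other subsets cost ≥ 19. Minimum total cost: 15.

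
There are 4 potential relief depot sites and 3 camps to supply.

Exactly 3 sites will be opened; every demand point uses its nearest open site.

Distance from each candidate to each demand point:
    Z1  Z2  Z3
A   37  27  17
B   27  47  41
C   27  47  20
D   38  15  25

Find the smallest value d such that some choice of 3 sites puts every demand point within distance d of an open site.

Open {A, B, C}.
  Farthest demand point is Z1 at distance 27 (to B); all others are ≤ 27.
With {A, B, D} the worst case is 27.
With {A, C, D} the worst case is 27.
No size-3 selection achieves below 27.

27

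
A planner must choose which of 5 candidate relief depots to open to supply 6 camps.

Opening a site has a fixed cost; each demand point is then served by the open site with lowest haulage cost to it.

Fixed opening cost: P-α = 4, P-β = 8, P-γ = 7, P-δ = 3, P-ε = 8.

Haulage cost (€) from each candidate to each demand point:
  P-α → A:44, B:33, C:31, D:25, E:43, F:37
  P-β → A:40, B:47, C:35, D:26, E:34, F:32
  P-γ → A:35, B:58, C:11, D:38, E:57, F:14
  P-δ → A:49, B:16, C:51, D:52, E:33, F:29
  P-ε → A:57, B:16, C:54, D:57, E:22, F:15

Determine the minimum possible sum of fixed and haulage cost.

Open {P-α, P-γ, P-ε}: assign each demand point to its cheapest open site.
  A→P-γ 35, B→P-ε 16, C→P-γ 11, D→P-α 25, E→P-ε 22, F→P-γ 14
  haulage cost 123, fixed 19 → total 142.
Compare {P-α, P-γ, P-δ, P-ε}: haulage cost 123 + fixed 22 = 145.
Compare {P-β, P-γ, P-ε}: haulage cost 124 + fixed 23 = 147.
Compare {P-α, P-γ, P-δ}: haulage cost 134 + fixed 14 = 148.
All other subsets cost ≥ 145. Minimum total cost: 142.

142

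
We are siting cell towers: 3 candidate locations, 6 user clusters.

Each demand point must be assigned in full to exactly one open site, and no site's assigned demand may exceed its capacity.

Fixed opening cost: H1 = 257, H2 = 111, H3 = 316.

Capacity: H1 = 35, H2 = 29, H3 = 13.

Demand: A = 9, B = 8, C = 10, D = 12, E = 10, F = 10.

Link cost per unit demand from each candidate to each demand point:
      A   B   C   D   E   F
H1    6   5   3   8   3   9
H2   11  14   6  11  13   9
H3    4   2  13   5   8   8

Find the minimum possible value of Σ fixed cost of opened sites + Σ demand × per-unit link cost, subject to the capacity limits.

Open {H1, H2}; cheapest assignment that respects the capacities:
  H1 (cap 35, load 30): B, D, E — cost 8×5 + 12×8 + 10×3 = 166
  H2 (cap 29, load 29): A, C, F — cost 9×11 + 10×6 + 10×9 = 249
  Shipping 415, fixed 368 → total 783.
  Any other capacity-feasible assignment to {H1, H2} ships for at least 415.
Compare {H1, H2, H3}: its best feasible assignment gives total 1018.
Every other set of open sites that can feasibly serve all demand totals ≥ 1018 even under its best assignment. Minimum: 783.

783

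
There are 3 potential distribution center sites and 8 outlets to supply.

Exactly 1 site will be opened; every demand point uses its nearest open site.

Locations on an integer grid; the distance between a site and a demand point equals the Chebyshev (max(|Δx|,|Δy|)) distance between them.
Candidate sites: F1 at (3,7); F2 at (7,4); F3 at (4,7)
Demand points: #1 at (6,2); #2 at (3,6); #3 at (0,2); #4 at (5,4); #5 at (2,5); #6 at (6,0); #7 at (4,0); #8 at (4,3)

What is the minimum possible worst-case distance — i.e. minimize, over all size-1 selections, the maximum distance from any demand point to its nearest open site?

Open {F1}.
  Farthest demand point is #6 at distance 7 (to F1); all others are ≤ 7.
With {F2} the worst case is 7.
With {F3} the worst case is 7.
No size-1 selection achieves below 7.

7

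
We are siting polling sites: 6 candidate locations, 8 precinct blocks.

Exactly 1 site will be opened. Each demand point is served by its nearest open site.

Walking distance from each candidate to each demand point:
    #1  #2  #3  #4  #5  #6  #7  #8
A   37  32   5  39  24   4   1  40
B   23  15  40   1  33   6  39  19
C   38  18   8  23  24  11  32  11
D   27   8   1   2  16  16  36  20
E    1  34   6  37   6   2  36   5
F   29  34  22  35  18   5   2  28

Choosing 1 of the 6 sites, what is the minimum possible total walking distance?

Open {D}.
  #1→D 27, #2→D 8, #3→D 1, #4→D 2, #5→D 16, #6→D 16, #7→D 36, #8→D 20  ⇒ total 126.
Compare {E}: total 127.
Compare {C}: total 165.
No size-1 selection does better; minimum is 126.

126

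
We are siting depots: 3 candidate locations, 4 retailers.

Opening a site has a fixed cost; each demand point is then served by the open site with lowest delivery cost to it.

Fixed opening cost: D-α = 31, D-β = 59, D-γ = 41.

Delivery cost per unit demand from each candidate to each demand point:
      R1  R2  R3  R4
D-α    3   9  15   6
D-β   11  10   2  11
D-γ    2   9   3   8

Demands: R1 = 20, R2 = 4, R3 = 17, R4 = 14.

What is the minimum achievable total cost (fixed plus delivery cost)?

280

Open {D-γ}: assign each demand point to its cheapest open site.
  R1→D-γ 20×2=40, R2→D-γ 4×9=36, R3→D-γ 17×3=51, R4→D-γ 14×8=112
  delivery cost 239, fixed 41 → total 280.
Compare {D-α, D-γ}: delivery cost 211 + fixed 72 = 283.
Compare {D-α, D-β}: delivery cost 214 + fixed 90 = 304.
Compare {D-β, D-γ}: delivery cost 222 + fixed 100 = 322.
All other subsets cost ≥ 283. Minimum total cost: 280.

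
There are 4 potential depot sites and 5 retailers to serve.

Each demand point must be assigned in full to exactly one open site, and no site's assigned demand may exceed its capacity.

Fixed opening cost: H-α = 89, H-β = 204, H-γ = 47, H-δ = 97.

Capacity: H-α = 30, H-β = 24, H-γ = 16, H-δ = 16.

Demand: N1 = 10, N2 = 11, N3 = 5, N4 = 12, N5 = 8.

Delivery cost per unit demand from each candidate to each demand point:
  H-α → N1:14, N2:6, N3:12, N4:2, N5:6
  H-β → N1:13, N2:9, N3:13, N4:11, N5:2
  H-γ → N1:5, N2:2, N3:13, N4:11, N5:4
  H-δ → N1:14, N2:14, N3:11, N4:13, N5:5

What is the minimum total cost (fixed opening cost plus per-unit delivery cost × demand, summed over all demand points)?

435

Open {H-α, H-γ}; cheapest assignment that respects the capacities:
  H-α (cap 30, load 30): N1, N4, N5 — cost 10×14 + 12×2 + 8×6 = 212
  H-γ (cap 16, load 16): N2, N3 — cost 11×2 + 5×13 = 87
  Shipping 299, fixed 136 → total 435.
  Any other capacity-feasible assignment to {H-α, H-γ} ships for at least 299.
Compare {H-α, H-γ, H-δ}: its best feasible assignment gives total 468.
Compare {H-α, H-β, H-γ}: its best feasible assignment gives total 556.
Every other set of open sites that can feasibly serve all demand totals ≥ 468 even under its best assignment. Minimum: 435.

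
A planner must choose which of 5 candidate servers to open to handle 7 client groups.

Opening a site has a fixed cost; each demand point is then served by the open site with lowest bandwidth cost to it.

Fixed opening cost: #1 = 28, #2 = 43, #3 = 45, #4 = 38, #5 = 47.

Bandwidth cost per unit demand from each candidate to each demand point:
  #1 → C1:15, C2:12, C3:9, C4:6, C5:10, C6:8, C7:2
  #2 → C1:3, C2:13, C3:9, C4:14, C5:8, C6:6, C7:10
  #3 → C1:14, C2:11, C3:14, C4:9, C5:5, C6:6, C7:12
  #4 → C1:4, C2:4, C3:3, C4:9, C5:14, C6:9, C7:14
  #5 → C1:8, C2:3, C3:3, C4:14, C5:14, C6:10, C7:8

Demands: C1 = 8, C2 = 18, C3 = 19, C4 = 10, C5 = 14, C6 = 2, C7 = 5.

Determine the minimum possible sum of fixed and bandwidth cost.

424

Open {#1, #3, #4}: assign each demand point to its cheapest open site.
  C1→#4 8×4=32, C2→#4 18×4=72, C3→#4 19×3=57, C4→#1 10×6=60, C5→#3 14×5=70, C6→#3 2×6=12, C7→#1 5×2=10
  bandwidth cost 313, fixed 111 → total 424.
Compare {#1, #2, #5}: bandwidth cost 329 + fixed 118 = 447.
Compare {#1, #3, #5}: bandwidth cost 327 + fixed 120 = 447.
Compare {#1, #2, #3, #5}: bandwidth cost 287 + fixed 163 = 450.
All other subsets cost ≥ 447. Minimum total cost: 424.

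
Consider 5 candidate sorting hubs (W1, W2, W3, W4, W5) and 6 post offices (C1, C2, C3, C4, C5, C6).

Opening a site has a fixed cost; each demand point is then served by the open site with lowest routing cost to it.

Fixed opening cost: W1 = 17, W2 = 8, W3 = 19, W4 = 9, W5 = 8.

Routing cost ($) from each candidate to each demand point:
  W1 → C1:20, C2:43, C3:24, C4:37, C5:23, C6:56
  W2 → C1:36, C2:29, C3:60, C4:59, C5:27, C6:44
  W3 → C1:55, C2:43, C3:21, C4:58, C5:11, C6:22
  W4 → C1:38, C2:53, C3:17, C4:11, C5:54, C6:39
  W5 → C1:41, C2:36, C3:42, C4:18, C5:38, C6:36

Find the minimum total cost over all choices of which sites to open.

Open {W2, W3, W4}: assign each demand point to its cheapest open site.
  C1→W2 36, C2→W2 29, C3→W4 17, C4→W4 11, C5→W3 11, C6→W3 22
  routing cost 126, fixed 36 → total 162.
Compare {W1, W2, W3, W4}: routing cost 110 + fixed 53 = 163.
Compare {W1, W3, W4}: routing cost 124 + fixed 45 = 169.
Compare {W3, W4}: routing cost 142 + fixed 28 = 170.
All other subsets cost ≥ 163. Minimum total cost: 162.

162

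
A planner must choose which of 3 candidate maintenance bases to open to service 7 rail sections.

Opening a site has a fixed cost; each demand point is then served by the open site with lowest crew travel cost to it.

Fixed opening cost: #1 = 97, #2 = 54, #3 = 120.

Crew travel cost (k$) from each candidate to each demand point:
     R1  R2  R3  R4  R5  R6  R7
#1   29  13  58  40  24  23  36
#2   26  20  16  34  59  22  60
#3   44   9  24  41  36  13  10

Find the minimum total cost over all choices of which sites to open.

291

Open {#2}: assign each demand point to its cheapest open site.
  R1→#2 26, R2→#2 20, R3→#2 16, R4→#2 34, R5→#2 59, R6→#2 22, R7→#2 60
  crew travel cost 237, fixed 54 → total 291.
Compare {#3}: crew travel cost 177 + fixed 120 = 297.
Compare {#2, #3}: crew travel cost 144 + fixed 174 = 318.
Compare {#1}: crew travel cost 223 + fixed 97 = 320.
All other subsets cost ≥ 297. Minimum total cost: 291.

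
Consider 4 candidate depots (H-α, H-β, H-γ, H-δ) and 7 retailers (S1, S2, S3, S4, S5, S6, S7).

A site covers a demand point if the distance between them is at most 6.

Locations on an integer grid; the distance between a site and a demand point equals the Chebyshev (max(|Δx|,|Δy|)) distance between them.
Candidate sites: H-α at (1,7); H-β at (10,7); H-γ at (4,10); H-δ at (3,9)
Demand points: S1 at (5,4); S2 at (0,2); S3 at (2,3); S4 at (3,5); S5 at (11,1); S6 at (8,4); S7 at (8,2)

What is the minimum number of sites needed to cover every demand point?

2

Coverage sets (demand points within 6 of each site):
  H-α: {S1, S2, S3, S4}
  H-β: {S1, S5, S6, S7}
  H-γ: {S1, S4, S6}
  H-δ: {S1, S3, S4, S6}
No single site covers all 7 demand points.
But {H-α, H-β} covers everything, so the minimum is 2.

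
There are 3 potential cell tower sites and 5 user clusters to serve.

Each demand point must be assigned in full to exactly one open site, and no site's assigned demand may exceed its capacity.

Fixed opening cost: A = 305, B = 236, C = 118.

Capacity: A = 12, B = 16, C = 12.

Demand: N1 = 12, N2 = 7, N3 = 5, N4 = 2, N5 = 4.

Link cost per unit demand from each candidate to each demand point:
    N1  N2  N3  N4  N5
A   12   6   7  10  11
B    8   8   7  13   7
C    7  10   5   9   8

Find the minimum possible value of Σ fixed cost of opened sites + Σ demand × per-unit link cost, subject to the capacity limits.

Open {A, B, C}; cheapest assignment that respects the capacities:
  A (cap 12, load 9): N2, N4 — cost 7×6 + 2×10 = 62
  B (cap 16, load 9): N3, N5 — cost 5×7 + 4×7 = 63
  C (cap 12, load 12): N1 — cost 12×7 = 84
  Shipping 209, fixed 659 → total 868.
  Any other capacity-feasible assignment to {A, B, C} ships for at least 209.
Total demand is 30 and no other set of sites has combined capacity ≥ 30, so {A, B, C} is the only feasible choice of open sites. Minimum: 868.

868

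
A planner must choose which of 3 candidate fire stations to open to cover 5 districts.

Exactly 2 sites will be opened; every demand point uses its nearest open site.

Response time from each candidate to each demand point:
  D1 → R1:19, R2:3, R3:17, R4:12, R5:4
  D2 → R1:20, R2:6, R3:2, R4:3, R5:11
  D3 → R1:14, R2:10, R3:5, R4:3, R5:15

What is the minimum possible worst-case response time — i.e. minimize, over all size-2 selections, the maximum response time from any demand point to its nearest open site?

Open {D1, D3}.
  Farthest demand point is R1 at response time 14 (to D3); all others are ≤ 14.
With {D2, D3} the worst case is 14.
With {D1, D2} the worst case is 19.
No size-2 selection achieves below 14.

14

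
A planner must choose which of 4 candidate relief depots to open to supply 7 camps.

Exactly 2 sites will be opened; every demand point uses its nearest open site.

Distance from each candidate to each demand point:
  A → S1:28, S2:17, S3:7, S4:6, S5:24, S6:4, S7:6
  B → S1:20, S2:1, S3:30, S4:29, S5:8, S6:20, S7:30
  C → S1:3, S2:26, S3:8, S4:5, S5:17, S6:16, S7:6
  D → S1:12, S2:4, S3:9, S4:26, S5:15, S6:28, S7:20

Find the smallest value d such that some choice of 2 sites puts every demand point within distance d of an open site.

Open {A, D}.
  Farthest demand point is S5 at distance 15 (to D); all others are ≤ 15.
With {B, C} the worst case is 16.
With {C, D} the worst case is 16.
No size-2 selection achieves below 15.

15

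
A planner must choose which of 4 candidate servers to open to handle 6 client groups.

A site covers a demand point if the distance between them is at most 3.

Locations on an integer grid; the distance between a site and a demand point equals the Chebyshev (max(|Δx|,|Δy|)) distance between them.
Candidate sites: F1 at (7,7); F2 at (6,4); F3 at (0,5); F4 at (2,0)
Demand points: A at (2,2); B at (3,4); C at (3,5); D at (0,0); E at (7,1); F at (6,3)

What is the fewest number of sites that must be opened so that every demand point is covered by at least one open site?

Coverage sets (demand points within 3 of each site):
  F1: {}
  F2: {B, C, E, F}
  F3: {A, B, C}
  F4: {A, D}
No single site covers all 6 demand points.
But {F2, F4} covers everything, so the minimum is 2.

2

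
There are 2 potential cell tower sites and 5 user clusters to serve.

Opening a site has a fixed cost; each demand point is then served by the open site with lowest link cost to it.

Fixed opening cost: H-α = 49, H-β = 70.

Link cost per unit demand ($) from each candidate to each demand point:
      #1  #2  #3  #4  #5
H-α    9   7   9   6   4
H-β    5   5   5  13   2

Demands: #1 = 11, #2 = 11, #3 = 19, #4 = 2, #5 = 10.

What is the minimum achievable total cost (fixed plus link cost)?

Open {H-β}: assign each demand point to its cheapest open site.
  #1→H-β 11×5=55, #2→H-β 11×5=55, #3→H-β 19×5=95, #4→H-β 2×13=26, #5→H-β 10×2=20
  link cost 251, fixed 70 → total 321.
Compare {H-α, H-β}: link cost 237 + fixed 119 = 356.
Compare {H-α}: link cost 399 + fixed 49 = 448.

321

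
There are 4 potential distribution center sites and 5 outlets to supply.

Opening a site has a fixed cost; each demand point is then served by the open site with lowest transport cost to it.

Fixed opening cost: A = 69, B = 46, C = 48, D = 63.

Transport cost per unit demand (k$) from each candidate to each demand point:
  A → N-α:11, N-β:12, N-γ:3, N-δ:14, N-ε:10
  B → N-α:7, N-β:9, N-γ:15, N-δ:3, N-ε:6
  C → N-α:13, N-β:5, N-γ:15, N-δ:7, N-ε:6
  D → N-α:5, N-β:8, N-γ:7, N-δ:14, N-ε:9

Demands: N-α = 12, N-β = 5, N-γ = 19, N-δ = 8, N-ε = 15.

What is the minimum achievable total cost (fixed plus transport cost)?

Open {A, B}: assign each demand point to its cheapest open site.
  N-α→B 12×7=84, N-β→B 5×9=45, N-γ→A 19×3=57, N-δ→B 8×3=24, N-ε→B 15×6=90
  transport cost 300, fixed 115 → total 415.
Compare {A, B, C}: transport cost 280 + fixed 163 = 443.
Compare {A, B, D}: transport cost 271 + fixed 178 = 449.
Compare {B, D}: transport cost 347 + fixed 109 = 456.
All other subsets cost ≥ 443. Minimum total cost: 415.

415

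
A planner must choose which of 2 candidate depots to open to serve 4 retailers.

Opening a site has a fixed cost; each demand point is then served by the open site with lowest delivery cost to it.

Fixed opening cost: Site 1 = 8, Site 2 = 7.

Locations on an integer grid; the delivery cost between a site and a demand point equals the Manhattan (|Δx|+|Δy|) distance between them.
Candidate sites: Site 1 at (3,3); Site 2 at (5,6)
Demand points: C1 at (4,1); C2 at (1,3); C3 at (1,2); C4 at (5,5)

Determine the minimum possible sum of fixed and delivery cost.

20

Open {Site 1}: assign each demand point to its cheapest open site.
  C1→Site 1 3, C2→Site 1 2, C3→Site 1 3, C4→Site 1 4
  delivery cost 12, fixed 8 → total 20.
Compare {Site 1, Site 2}: delivery cost 9 + fixed 15 = 24.
Compare {Site 2}: delivery cost 22 + fixed 7 = 29.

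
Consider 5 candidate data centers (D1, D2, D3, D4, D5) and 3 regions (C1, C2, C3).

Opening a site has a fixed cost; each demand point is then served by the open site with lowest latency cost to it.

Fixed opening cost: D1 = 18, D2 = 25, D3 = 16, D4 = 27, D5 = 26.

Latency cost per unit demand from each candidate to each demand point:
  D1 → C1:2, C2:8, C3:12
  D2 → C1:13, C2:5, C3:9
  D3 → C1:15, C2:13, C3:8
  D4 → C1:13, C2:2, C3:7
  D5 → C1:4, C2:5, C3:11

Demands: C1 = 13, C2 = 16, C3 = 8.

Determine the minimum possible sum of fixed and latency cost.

159

Open {D1, D4}: assign each demand point to its cheapest open site.
  C1→D1 13×2=26, C2→D4 16×2=32, C3→D4 8×7=56
  latency cost 114, fixed 45 → total 159.
Compare {D1, D3, D4}: latency cost 114 + fixed 61 = 175.
Compare {D1, D2, D4}: latency cost 114 + fixed 70 = 184.
Compare {D1, D4, D5}: latency cost 114 + fixed 71 = 185.
All other subsets cost ≥ 175. Minimum total cost: 159.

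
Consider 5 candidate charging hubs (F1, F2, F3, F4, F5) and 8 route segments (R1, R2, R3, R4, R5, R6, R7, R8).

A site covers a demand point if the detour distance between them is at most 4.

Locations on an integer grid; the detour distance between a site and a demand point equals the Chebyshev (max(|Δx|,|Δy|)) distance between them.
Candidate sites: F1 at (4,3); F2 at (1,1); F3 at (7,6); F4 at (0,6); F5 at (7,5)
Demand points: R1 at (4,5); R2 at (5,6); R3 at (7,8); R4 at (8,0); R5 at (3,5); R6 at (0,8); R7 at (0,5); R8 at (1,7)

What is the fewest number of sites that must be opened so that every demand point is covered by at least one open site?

3

Coverage sets (demand points within 4 of each site):
  F1: {R1, R2, R4, R5, R7, R8}
  F2: {R1, R5, R7}
  F3: {R1, R2, R3, R5}
  F4: {R1, R5, R6, R7, R8}
  F5: {R1, R2, R3, R5}
No 2 sites suffice: every size-2 union leaves at least one demand point uncovered.
But {F1, F3, F4} covers everything, so the minimum is 3.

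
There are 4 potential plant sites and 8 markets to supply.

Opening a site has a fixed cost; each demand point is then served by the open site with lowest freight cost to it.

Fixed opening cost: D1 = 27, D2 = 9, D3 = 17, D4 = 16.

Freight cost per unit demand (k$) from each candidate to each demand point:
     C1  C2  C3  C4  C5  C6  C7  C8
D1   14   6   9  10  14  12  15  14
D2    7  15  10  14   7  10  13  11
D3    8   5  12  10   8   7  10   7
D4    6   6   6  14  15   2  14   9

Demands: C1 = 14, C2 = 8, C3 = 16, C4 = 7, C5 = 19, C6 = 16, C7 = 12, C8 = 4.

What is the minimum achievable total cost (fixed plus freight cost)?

Open {D2, D3, D4}: assign each demand point to its cheapest open site.
  C1→D4 14×6=84, C2→D3 8×5=40, C3→D4 16×6=96, C4→D3 7×10=70, C5→D2 19×7=133, C6→D4 16×2=32, C7→D3 12×10=120, C8→D3 4×7=28
  freight cost 603, fixed 42 → total 645.
Compare {D3, D4}: freight cost 622 + fixed 33 = 655.
Compare {D1, D2, D3, D4}: freight cost 603 + fixed 69 = 672.
Compare {D1, D3, D4}: freight cost 622 + fixed 60 = 682.
All other subsets cost ≥ 655. Minimum total cost: 645.

645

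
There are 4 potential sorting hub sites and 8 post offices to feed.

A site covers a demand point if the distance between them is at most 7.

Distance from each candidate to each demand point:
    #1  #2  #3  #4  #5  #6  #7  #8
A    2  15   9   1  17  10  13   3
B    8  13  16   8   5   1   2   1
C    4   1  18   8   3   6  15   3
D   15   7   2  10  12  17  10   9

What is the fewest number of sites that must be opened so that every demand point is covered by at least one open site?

Coverage sets (demand points within 7 of each site):
  A: {#1, #4, #8}
  B: {#5, #6, #7, #8}
  C: {#1, #2, #5, #6, #8}
  D: {#2, #3}
No 2 sites suffice: every size-2 union leaves at least one demand point uncovered.
But {A, B, D} covers everything, so the minimum is 3.

3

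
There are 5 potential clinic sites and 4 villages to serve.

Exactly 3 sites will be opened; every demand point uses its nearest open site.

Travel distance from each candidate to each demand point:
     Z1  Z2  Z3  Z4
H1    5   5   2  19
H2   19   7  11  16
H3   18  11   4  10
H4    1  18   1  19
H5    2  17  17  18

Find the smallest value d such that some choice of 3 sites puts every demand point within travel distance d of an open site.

Open {H1, H2, H3}.
  Farthest demand point is Z4 at travel distance 10 (to H3); all others are ≤ 10.
With {H1, H3, H4} the worst case is 10.
With {H1, H3, H5} the worst case is 10.
No size-3 selection achieves below 10.

10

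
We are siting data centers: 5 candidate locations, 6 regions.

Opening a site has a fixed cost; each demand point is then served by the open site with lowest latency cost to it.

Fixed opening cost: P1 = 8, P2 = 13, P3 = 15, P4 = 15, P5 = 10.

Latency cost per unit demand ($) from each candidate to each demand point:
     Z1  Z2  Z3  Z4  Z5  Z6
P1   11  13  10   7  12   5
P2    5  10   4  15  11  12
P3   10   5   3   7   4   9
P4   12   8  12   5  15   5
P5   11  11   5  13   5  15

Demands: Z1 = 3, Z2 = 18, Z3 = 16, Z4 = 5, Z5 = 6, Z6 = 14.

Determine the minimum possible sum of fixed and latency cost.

Open {P2, P3, P4}: assign each demand point to its cheapest open site.
  Z1→P2 3×5=15, Z2→P3 18×5=90, Z3→P3 16×3=48, Z4→P4 5×5=25, Z5→P3 6×4=24, Z6→P4 14×5=70
  latency cost 272, fixed 43 → total 315.
Compare {P3, P4}: latency cost 287 + fixed 30 = 317.
Compare {P1, P2, P3}: latency cost 282 + fixed 36 = 318.
Compare {P1, P3}: latency cost 297 + fixed 23 = 320.
All other subsets cost ≥ 317. Minimum total cost: 315.

315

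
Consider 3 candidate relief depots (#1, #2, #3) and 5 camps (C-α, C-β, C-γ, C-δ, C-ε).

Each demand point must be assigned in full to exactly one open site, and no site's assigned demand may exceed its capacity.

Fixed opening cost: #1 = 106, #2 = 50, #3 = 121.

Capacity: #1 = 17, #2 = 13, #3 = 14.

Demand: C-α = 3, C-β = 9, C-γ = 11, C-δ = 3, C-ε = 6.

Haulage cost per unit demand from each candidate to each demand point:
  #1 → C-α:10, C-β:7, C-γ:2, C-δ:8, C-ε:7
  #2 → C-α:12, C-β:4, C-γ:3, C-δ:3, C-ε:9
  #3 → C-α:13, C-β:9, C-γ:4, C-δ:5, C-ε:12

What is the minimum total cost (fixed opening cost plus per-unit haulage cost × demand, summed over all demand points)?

Open {#1, #2, #3}; cheapest assignment that respects the capacities:
  #1 (cap 17, load 17): C-γ, C-ε — cost 11×2 + 6×7 = 64
  #2 (cap 13, load 12): C-β, C-δ — cost 9×4 + 3×3 = 45
  #3 (cap 14, load 3): C-α — cost 3×13 = 39
  Shipping 148, fixed 277 → total 425.
  Any other capacity-feasible assignment to {#1, #2, #3} ships for at least 148.
Total demand is 32 and no other set of sites has combined capacity ≥ 32, so {#1, #2, #3} is the only feasible choice of open sites. Minimum: 425.

425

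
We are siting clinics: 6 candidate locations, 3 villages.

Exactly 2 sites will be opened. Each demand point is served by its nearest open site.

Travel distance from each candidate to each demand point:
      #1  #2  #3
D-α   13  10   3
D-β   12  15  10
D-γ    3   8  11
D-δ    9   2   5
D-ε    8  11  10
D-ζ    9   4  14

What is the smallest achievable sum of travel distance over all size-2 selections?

Open {D-γ, D-δ}.
  #1→D-γ 3, #2→D-δ 2, #3→D-δ 5  ⇒ total 10.
Compare {D-α, D-γ}: total 14.
Compare {D-α, D-δ}: total 14.
No size-2 selection does better; minimum is 10.

10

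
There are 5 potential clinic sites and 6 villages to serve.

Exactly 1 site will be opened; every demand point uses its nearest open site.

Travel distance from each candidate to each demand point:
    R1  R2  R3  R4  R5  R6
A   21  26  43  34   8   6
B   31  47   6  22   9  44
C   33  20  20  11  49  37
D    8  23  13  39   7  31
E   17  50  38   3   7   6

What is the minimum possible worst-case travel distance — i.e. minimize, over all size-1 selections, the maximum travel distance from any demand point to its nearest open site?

39

Open {D}.
  Farthest demand point is R4 at travel distance 39 (to D); all others are ≤ 39.
With {A} the worst case is 43.
With {B} the worst case is 47.
No size-1 selection achieves below 39.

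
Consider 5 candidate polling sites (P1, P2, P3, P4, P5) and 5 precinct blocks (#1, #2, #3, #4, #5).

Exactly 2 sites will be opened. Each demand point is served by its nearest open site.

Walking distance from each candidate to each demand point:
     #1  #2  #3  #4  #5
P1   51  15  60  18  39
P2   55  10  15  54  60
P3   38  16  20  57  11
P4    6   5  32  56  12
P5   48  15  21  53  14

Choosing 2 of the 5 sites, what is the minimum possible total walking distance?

Open {P1, P4}.
  #1→P4 6, #2→P4 5, #3→P4 32, #4→P1 18, #5→P4 12  ⇒ total 73.
Compare {P2, P4}: total 92.
Compare {P4, P5}: total 97.
No size-2 selection does better; minimum is 73.

73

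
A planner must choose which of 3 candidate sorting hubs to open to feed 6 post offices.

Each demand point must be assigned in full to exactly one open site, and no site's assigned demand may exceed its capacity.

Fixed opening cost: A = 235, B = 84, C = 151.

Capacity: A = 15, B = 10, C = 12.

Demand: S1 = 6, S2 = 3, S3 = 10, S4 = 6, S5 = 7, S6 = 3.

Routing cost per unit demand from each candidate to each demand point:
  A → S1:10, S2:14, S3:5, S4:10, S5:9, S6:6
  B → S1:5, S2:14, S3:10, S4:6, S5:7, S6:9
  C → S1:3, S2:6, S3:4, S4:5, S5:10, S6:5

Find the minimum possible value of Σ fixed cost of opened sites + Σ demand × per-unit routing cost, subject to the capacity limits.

677

Open {A, B, C}; cheapest assignment that respects the capacities:
  A (cap 15, load 13): S3, S6 — cost 10×5 + 3×6 = 68
  B (cap 10, load 10): S2, S5 — cost 3×14 + 7×7 = 91
  C (cap 12, load 12): S1, S4 — cost 6×3 + 6×5 = 48
  Shipping 207, fixed 470 → total 677.
  Any other capacity-feasible assignment to {A, B, C} ships for at least 207.
Total demand is 35 and no other set of sites has combined capacity ≥ 35, so {A, B, C} is the only feasible choice of open sites. Minimum: 677.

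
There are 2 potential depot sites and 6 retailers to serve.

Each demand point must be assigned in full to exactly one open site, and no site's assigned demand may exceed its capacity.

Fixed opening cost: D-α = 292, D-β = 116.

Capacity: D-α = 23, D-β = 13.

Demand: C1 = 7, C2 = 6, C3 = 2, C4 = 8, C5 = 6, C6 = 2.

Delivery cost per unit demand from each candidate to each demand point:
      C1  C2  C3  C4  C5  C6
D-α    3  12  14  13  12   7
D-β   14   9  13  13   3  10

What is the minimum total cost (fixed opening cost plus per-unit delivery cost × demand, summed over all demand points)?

Open {D-α, D-β}; cheapest assignment that respects the capacities:
  D-α (cap 23, load 19): C1, C3, C4, C6 — cost 7×3 + 2×14 + 8×13 + 2×7 = 167
  D-β (cap 13, load 12): C2, C5 — cost 6×9 + 6×3 = 72
  Shipping 239, fixed 408 → total 647.
  Any other capacity-feasible assignment to {D-α, D-β} ships for at least 239.
Total demand is 31 and no other set of sites has combined capacity ≥ 31, so {D-α, D-β} is the only feasible choice of open sites. Minimum: 647.

647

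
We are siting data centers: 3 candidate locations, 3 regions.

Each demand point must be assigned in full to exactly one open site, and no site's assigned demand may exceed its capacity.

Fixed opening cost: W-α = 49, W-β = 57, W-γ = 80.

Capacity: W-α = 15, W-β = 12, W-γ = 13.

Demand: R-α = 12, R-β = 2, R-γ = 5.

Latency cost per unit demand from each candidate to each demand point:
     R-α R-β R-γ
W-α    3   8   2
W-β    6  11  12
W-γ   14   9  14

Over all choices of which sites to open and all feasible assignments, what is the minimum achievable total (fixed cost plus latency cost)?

204

Open {W-α, W-β}; cheapest assignment that respects the capacities:
  W-α (cap 15, load 7): R-β, R-γ — cost 2×8 + 5×2 = 26
  W-β (cap 12, load 12): R-α — cost 12×6 = 72
  Shipping 98, fixed 106 → total 204.
  Any other capacity-feasible assignment to {W-α, W-β} ships for at least 98.
Compare {W-α, W-γ}: its best feasible assignment gives total 251.
Compare {W-α, W-β, W-γ}: its best feasible assignment gives total 284.
Every other set of open sites that can feasibly serve all demand totals ≥ 251 even under its best assignment. Minimum: 204.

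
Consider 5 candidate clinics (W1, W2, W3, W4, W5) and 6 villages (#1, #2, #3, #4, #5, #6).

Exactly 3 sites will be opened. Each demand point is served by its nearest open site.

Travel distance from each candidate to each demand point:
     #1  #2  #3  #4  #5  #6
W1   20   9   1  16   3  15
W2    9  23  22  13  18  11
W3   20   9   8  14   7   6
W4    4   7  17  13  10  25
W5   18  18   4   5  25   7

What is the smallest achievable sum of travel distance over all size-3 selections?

27

Open {W1, W4, W5}.
  #1→W4 4, #2→W4 7, #3→W1 1, #4→W5 5, #5→W1 3, #6→W5 7  ⇒ total 27.
Compare {W3, W4, W5}: total 33.
Compare {W1, W2, W5}: total 34.
No size-3 selection does better; minimum is 27.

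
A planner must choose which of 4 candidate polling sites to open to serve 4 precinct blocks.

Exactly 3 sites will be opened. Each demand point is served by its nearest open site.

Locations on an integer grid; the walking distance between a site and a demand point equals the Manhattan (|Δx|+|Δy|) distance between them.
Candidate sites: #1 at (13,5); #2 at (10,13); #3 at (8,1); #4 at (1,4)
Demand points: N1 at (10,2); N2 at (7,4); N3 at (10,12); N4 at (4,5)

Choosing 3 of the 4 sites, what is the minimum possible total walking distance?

12

Open {#2, #3, #4}.
  N1→#3 3, N2→#3 4, N3→#2 1, N4→#4 4  ⇒ total 12.
Compare {#1, #2, #3}: total 16.
Compare {#1, #2, #4}: total 17.
No size-3 selection does better; minimum is 12.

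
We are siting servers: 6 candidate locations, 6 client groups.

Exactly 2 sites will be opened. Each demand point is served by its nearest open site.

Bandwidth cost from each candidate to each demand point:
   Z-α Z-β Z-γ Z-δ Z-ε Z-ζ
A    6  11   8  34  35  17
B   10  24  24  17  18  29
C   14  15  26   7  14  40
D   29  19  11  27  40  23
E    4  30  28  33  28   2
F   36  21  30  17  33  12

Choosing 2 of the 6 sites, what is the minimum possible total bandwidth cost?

Open {A, C}.
  Z-α→A 6, Z-β→A 11, Z-γ→A 8, Z-δ→C 7, Z-ε→C 14, Z-ζ→A 17  ⇒ total 63.
Compare {C, E}: total 68.
Compare {A, B}: total 77.
No size-2 selection does better; minimum is 63.

63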